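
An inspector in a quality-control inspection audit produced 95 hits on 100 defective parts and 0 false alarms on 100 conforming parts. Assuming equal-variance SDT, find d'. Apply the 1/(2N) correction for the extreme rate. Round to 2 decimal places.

d' = 4.22

The false-alarm rate is 0/100 = 0, so apply the 1/(2N) correction: FA → 1/(2·100) = 0.00500.
z(H) = z(0.95000) = 1.645
z(FA) = z(0.00500) = -2.576
d' = 1.645 − (-2.576) = 4.221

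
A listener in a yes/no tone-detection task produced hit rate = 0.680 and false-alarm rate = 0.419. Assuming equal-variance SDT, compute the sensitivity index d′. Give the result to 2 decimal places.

z(0.680) = 0.4677, z(0.419) = -0.2045
d' = z(H) − z(FA) = 0.4677 − (-0.2045) = 0.6722

d′ = 0.67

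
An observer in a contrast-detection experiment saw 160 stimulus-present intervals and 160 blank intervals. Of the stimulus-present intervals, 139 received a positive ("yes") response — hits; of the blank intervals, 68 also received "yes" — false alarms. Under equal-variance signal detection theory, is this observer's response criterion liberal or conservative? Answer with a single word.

liberal

z(H) = 1.121, z(FA) = -0.189
c = −½·(z(H) + z(FA)) = -0.466
c < 0 → liberal criterion (biased toward responding “yes”).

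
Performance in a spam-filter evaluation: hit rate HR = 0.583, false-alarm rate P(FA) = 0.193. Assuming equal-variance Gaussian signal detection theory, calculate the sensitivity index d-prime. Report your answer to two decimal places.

Φ⁻¹(H) = 0.2096
Φ⁻¹(FA) = -0.8669
d' = z(H) − z(FA) = 0.2096 − (-0.8669) = 1.0765

d-prime = 1.08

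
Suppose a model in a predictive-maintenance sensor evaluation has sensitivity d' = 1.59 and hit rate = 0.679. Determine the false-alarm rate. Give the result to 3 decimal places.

false-alarm rate = 0.130

z(hit rate) = z(0.679) = 0.4649
z(FA) = z(H) − d' = 0.4649 − 1.59 = -1.1251
false-alarm rate = Φ(-1.1251) = 0.1303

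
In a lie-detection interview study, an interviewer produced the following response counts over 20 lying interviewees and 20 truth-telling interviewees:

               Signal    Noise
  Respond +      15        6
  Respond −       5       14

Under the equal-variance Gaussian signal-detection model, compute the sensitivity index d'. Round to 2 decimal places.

H = 15/20 = 0.7500
FA = 6/20 = 0.3000
z(H) = z(0.7500) = 0.674
z(FA) = z(0.3000) = -0.524
d' = z(H) − z(FA) = 0.674 − (-0.524) = 1.198

d' = 1.20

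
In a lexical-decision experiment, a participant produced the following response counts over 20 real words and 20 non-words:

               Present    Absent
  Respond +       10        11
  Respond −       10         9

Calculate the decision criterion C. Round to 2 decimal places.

C = -0.06

H = 10/20 = 0.5000
FA = 11/20 = 0.5500
Φ⁻¹(H) = Φ⁻¹(0.5000) = 0.000
Φ⁻¹(FA) = Φ⁻¹(0.5500) = 0.126
c = −½·[z(H) + z(FA)] = −0.5 × (0.000 + 0.126) = -0.063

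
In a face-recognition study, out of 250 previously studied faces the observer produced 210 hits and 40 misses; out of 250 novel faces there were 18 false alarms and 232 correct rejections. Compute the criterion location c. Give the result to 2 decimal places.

c = 0.23

H = 210/250 = 0.8400
FA = 18/250 = 0.0720
z(H) = z(0.8400) = 0.9945
z(FA) = z(0.0720) = -1.4611
c = −½·[z(H) + z(FA)] = −0.5 × (0.9945 + (-1.4611)) = 0.2333
c > 0: the observer has a conservative response bias.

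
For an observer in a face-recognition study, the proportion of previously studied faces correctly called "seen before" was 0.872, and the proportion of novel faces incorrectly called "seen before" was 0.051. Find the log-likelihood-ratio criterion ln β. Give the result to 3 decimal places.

z(0.872) = 1.1359, z(0.051) = -1.6352
ln β = −½·[z(H)² − z(FA)²] = −0.5 × (1.2903 − 2.6739) = 0.6918

ln β = 0.692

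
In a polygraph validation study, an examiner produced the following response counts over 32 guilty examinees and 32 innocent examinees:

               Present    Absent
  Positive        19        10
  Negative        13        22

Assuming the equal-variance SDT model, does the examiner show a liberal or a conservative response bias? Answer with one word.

conservative

z(H) = 0.237, z(FA) = -0.489
c = −½·(z(H) + z(FA)) = 0.126
c > 0 → conservative criterion (biased toward responding “no”).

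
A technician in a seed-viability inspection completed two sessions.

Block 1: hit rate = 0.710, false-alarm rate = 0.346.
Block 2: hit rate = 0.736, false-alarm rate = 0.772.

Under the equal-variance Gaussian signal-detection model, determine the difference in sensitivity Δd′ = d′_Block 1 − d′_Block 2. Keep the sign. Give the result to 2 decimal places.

Block 1: z(0.710) = 0.553, z(0.346) = -0.396, d' = 0.949
Block 2: z(0.736) = 0.631, z(0.772) = 0.745, d' = -0.114
Δd' = d'_Block 1 − d'_Block 2 = 0.949 − (-0.114) = 1.063
Block 1 has the higher sensitivity.

Δd′ = 1.06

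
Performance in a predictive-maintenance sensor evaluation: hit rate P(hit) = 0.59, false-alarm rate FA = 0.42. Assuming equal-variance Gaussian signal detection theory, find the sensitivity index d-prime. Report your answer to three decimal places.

d-prime = 0.429

z(0.59) = 0.2275, z(0.42) = -0.2019
d' = z(H) − z(FA) = 0.2275 − (-0.2019) = 0.4294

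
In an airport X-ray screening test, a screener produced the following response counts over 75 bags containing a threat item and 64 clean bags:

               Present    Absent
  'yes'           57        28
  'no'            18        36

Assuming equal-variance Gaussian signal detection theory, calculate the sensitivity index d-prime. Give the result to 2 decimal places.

d-prime = 0.86

H = 57/75 = 0.7600
FA = 28/64 = 0.4375
Φ⁻¹(H) = Φ⁻¹(0.7600) = 0.7063
Φ⁻¹(FA) = Φ⁻¹(0.4375) = -0.1573
d' = z(H) − z(FA) = 0.7063 − (-0.1573) = 0.8636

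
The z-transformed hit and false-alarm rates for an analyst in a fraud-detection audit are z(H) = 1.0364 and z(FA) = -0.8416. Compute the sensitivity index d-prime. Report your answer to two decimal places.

d' = z(H) − z(FA) = 1.0364 − (-0.8416) = 1.8780

d-prime = 1.88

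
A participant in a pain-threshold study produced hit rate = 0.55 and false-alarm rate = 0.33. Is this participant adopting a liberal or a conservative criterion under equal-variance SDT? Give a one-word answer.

z(H) = 0.126, z(FA) = -0.440
c = −½·(z(H) + z(FA)) = 0.157
c > 0 → conservative criterion (biased toward responding “no”).

conservative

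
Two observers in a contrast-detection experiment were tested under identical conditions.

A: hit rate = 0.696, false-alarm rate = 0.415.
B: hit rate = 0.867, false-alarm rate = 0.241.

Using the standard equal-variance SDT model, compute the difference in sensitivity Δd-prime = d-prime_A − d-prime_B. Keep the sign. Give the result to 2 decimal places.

A: z(0.696) = 0.513, z(0.415) = -0.215, d' = 0.728
B: z(0.867) = 1.112, z(0.241) = -0.703, d' = 1.815
Δd' = d'_A − d'_B = 0.728 − 1.815 = -1.087
B has the higher sensitivity.

Δd-prime = -1.09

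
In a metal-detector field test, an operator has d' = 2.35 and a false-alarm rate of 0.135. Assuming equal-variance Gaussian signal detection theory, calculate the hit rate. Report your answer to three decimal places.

hit rate = 0.894

z(false-alarm rate) = z(0.135) = -1.1031
z(H) = z(FA) + d' = -1.1031 + 2.35 = 1.2469
hit rate = Φ(1.2469) = 0.8938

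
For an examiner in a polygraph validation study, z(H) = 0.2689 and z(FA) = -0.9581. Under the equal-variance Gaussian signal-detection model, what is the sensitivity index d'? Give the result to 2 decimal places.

d' = z(H) − z(FA) = 0.2689 − (-0.9581) = 1.2270

d' = 1.23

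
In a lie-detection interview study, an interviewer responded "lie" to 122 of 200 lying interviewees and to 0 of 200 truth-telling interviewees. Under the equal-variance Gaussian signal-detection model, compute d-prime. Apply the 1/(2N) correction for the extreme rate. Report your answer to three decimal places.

d-prime = 3.086

The false-alarm rate is 0/200 = 0, so apply the 1/(2N) correction: FA → 1/(2·200) = 0.00250.
z(H) = z(0.61000) = 0.2793
z(FA) = z(0.00250) = -2.8070
d' = 0.2793 − (-2.8070) = 3.0863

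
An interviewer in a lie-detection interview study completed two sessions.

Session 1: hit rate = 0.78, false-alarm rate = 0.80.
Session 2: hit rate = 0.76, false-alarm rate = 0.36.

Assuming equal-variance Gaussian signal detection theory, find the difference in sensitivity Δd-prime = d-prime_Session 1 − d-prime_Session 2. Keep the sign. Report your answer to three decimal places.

Session 1: z(0.78) = 0.7722, z(0.80) = 0.8416, d' = -0.0694
Session 2: z(0.76) = 0.7063, z(0.36) = -0.3585, d' = 1.0648
Δd' = d'_Session 1 − d'_Session 2 = -0.0694 − 1.0648 = -1.1342
Session 2 has the higher sensitivity.

Δd-prime = -1.134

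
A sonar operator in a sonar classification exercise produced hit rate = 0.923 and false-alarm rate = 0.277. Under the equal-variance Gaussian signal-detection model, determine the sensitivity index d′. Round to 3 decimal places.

z(H) = 1.4255
z(FA) = -0.5918
d' = z(H) − z(FA) = 1.4255 − (-0.5918) = 2.0173

d′ = 2.017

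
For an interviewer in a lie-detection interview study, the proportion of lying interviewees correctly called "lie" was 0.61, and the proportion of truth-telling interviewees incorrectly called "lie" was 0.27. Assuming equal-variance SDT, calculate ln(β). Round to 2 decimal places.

ln β = 0.15

z(0.61) = 0.279, z(0.27) = -0.613
ln β = −½·[z(H)² − z(FA)²] = −0.5 × (0.078 − 0.376) = 0.149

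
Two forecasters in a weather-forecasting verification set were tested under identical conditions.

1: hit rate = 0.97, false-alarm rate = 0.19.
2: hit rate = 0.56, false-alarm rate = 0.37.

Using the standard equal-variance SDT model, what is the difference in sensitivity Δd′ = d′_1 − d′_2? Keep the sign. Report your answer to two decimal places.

Δd′ = 2.28

1: z(0.97) = 1.881, z(0.19) = -0.878, d' = 2.759
2: z(0.56) = 0.151, z(0.37) = -0.332, d' = 0.483
Δd' = d'_1 − d'_2 = 2.759 − 0.483 = 2.276
1 has the higher sensitivity.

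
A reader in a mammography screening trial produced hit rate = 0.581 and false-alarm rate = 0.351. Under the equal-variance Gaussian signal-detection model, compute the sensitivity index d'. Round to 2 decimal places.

d' = 0.59

z(H) = 0.204
z(FA) = -0.383
d' = z(H) − z(FA) = 0.204 − (-0.383) = 0.587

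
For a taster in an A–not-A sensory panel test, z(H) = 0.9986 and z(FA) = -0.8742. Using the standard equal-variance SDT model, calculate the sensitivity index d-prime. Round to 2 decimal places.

d' = z(H) − z(FA) = 0.9986 − (-0.8742) = 1.8728

d-prime = 1.87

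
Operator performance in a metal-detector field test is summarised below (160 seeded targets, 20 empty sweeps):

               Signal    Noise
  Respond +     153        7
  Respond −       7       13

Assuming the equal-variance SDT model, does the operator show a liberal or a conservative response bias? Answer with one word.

liberal

z(H) = 1.709, z(FA) = -0.385
c = −½·(z(H) + z(FA)) = -0.662
c < 0 → liberal criterion (biased toward responding “yes”).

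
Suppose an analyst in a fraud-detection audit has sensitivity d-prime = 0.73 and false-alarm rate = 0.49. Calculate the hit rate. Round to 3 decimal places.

hit rate = 0.760

z(false-alarm rate) = z(0.49) = -0.0251
z(H) = z(FA) + d' = -0.0251 + 0.73 = 0.7049
hit rate = Φ(0.7049) = 0.7596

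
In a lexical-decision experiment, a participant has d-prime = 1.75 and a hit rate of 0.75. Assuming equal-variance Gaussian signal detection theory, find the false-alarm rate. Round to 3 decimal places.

false-alarm rate = 0.141

z(hit rate) = z(0.75) = 0.6745
z(FA) = z(H) − d' = 0.6745 − 1.75 = -1.0755
false-alarm rate = Φ(-1.0755) = 0.1411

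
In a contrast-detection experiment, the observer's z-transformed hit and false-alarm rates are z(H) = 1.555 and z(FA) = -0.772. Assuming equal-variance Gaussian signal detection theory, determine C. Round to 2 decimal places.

C = -0.39

c = −½·[z(H) + z(FA)] = −½·(1.555 + (-0.772)) = -0.3915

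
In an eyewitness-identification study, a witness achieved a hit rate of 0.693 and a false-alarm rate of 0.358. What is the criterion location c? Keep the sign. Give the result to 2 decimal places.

c = -0.07

Φ⁻¹(H) = Φ⁻¹(0.693) = 0.5044
Φ⁻¹(FA) = Φ⁻¹(0.358) = -0.3638
c = −½·[z(H) + z(FA)] = −0.5 × (0.5044 + (-0.3638)) = -0.0703
c < 0: the witness has a liberal response bias.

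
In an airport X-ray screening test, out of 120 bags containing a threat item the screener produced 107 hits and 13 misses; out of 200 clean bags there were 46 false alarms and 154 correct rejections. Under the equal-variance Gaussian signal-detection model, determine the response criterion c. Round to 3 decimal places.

c = -0.248

H = 107/120 = 0.8917
FA = 46/200 = 0.2300
z(0.8917) = 1.2356, z(0.2300) = -0.7388
c = −½·[z(H) + z(FA)] = −0.5 × (1.2356 + (-0.7388)) = -0.2484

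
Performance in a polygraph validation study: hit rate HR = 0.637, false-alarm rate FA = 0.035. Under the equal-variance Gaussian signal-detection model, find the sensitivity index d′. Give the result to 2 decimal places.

z(H) = 0.3505
z(FA) = -1.8119
d' = z(H) − z(FA) = 0.3505 − (-1.8119) = 2.1624

d′ = 2.16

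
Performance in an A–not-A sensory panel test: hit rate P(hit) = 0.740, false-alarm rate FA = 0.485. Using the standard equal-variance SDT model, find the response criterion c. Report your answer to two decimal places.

c = -0.30

z(H) = 0.6433
z(FA) = -0.0376
c = −½·[z(H) + z(FA)] = −0.5 × (0.6433 + (-0.0376)) = -0.30285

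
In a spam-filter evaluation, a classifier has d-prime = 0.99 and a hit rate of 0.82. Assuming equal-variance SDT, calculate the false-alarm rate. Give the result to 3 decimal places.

false-alarm rate = 0.470

z(hit rate) = z(0.82) = 0.9154
z(FA) = z(H) − d' = 0.9154 − 0.99 = -0.0746
false-alarm rate = Φ(-0.0746) = 0.4703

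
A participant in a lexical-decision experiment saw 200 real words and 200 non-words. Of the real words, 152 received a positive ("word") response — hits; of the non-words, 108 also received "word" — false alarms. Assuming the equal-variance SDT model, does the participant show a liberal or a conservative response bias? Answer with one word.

z(H) = 0.706, z(FA) = 0.100
c = −½·(z(H) + z(FA)) = -0.403
c < 0 → liberal criterion (biased toward responding “yes”).

liberal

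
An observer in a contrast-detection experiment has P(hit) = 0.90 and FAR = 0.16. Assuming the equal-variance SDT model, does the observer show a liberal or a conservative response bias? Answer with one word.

liberal

z(H) = 1.282, z(FA) = -0.994
c = −½·(z(H) + z(FA)) = -0.144
c < 0 → liberal criterion (biased toward responding “yes”).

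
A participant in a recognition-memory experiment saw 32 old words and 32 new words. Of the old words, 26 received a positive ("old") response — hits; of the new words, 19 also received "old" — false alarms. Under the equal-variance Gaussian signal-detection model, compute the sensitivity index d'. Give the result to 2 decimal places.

H = 26/32 = 0.8125
FA = 19/32 = 0.5938
z(0.8125) = 0.8871, z(0.5938) = 0.2373
d' = z(H) − z(FA) = 0.8871 − 0.2373 = 0.6498

d' = 0.65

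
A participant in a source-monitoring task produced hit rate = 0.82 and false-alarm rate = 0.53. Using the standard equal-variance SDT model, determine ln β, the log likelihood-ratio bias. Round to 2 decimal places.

ln β = -0.42

z(H) = 0.915
z(FA) = 0.075
ln β = −½·[z(H)² − z(FA)²] = −0.5 × (0.837 − 0.006) = -0.4155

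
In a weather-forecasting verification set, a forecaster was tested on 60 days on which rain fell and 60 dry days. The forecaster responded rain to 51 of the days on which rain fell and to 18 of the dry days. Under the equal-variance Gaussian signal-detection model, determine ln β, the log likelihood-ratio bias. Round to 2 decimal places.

ln β = -0.40

H = 51/60 = 0.8500
FA = 18/60 = 0.3000
z(H) = z(0.8500) = 1.036
z(FA) = z(0.3000) = -0.524
ln β = −½·[z(H)² − z(FA)²] = −0.5 × (1.073 − 0.275) = -0.399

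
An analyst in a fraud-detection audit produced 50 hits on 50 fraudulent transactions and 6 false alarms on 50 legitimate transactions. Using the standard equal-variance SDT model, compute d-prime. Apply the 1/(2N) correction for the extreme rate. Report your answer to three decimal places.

d-prime = 3.501

The hit rate is 50/50 = 1, so apply the 1/(2N) correction: H → 1 − 1/(2·50) = 0.99000.
z(H) = z(0.99000) = 2.3263
z(FA) = z(0.12000) = -1.1750
d' = 2.3263 − (-1.1750) = 3.5013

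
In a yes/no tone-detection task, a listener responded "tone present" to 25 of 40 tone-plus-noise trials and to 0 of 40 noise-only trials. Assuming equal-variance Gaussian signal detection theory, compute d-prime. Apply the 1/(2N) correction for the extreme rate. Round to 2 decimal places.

d-prime = 2.56

The false-alarm rate is 0/40 = 0, so apply the 1/(2N) correction: FA → 1/(2·40) = 0.01250.
z(H) = z(0.62500) = 0.319
z(FA) = z(0.01250) = -2.241
d' = 0.319 − (-2.241) = 2.560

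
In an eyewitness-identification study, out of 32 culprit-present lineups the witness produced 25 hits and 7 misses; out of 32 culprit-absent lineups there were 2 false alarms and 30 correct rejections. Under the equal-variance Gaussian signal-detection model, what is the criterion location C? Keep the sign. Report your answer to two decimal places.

H = 25/32 = 0.7812
FA = 2/32 = 0.0625
z(H) = 0.7763
z(FA) = -1.5341
c = −½·[z(H) + z(FA)] = −0.5 × (0.7763 + (-1.5341)) = 0.3789
c > 0: the witness has a conservative response bias.

C = 0.38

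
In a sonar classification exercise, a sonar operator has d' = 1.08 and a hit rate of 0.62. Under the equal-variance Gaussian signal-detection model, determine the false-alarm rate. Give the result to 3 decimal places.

false-alarm rate = 0.219

z(hit rate) = z(0.62) = 0.3055
z(FA) = z(H) − d' = 0.3055 − 1.08 = -0.7745
false-alarm rate = Φ(-0.7745) = 0.2193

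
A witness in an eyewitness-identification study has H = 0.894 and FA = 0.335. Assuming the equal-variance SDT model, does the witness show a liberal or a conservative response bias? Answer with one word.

liberal

z(H) = 1.248, z(FA) = -0.426
c = −½·(z(H) + z(FA)) = -0.411
c < 0 → liberal criterion (biased toward responding “yes”).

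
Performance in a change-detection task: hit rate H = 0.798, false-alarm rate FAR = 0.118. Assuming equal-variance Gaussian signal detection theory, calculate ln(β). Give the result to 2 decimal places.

ln β = 0.35

Φ⁻¹(0.798) = 0.834, Φ⁻¹(0.118) = -1.185
ln β = −½·[z(H)² − z(FA)²] = −0.5 × (0.696 − 1.404) = 0.354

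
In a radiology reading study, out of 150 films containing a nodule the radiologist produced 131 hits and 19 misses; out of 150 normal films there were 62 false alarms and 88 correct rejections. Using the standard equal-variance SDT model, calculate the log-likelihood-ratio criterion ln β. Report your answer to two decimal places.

H = 131/150 = 0.8733
FA = 62/150 = 0.4133
Φ⁻¹(0.8733) = 1.142, Φ⁻¹(0.4133) = -0.219
ln β = −½·[z(H)² − z(FA)²] = −0.5 × (1.304 − 0.048) = -0.628

ln β = -0.63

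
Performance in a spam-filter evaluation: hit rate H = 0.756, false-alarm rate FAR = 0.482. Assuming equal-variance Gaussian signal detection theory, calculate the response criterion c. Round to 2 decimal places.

z(H) = z(0.756) = 0.6935
z(FA) = z(0.482) = -0.0451
c = −½·[z(H) + z(FA)] = −0.5 × (0.6935 + (-0.0451)) = -0.3242
c < 0: the classifier has a liberal response bias.

c = -0.32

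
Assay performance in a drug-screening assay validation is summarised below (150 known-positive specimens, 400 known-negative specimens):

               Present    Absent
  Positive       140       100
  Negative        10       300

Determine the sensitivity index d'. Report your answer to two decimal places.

H = 140/150 = 0.9333
FA = 100/400 = 0.2500
Φ⁻¹(H) = 1.5008
Φ⁻¹(FA) = -0.6745
d' = z(H) − z(FA) = 1.5008 − (-0.6745) = 2.1753

d' = 2.18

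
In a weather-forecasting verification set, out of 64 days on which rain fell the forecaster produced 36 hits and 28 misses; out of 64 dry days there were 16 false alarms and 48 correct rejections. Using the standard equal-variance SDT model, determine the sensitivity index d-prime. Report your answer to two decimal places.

H = 36/64 = 0.5625
FA = 16/64 = 0.2500
Φ⁻¹(0.5625) = 0.157, Φ⁻¹(0.2500) = -0.674
d' = z(H) − z(FA) = 0.157 − (-0.674) = 0.831

d-prime = 0.83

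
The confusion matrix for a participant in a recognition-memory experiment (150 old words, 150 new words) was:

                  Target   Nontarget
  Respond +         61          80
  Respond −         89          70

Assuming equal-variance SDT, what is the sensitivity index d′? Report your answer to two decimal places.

d′ = -0.32

H = 61/150 = 0.4067
FA = 80/150 = 0.5333
z(0.4067) = -0.2360, z(0.5333) = 0.0836
d' = z(H) − z(FA) = -0.2360 − 0.0836 = -0.3196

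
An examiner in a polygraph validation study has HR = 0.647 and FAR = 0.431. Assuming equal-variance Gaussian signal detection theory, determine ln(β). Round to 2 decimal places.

z(H) = 0.377
z(FA) = -0.174
ln β = −½·[z(H)² − z(FA)²] = −0.5 × (0.142 − 0.030) = -0.056

ln β = -0.06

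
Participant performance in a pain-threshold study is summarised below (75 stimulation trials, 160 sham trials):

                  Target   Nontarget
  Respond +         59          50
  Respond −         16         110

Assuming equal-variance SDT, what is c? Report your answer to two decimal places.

c = -0.15

H = 59/75 = 0.7867
FA = 50/160 = 0.3125
z(0.7867) = 0.795, z(0.3125) = -0.489
c = −½·[z(H) + z(FA)] = −0.5 × (0.795 + (-0.489)) = -0.153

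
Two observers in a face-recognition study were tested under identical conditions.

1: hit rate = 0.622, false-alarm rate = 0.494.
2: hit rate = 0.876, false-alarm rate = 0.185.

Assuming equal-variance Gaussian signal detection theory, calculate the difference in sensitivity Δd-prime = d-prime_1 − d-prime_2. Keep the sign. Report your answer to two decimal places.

1: z(0.622) = 0.311, z(0.494) = -0.015, d' = 0.326
2: z(0.876) = 1.155, z(0.185) = -0.896, d' = 2.051
Δd' = d'_1 − d'_2 = 0.326 − 2.051 = -1.725
2 has the higher sensitivity.

Δd-prime = -1.73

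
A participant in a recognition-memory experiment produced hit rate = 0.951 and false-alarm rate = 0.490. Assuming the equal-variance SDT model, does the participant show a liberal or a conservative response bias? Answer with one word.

liberal

z(H) = 1.655, z(FA) = -0.025
c = −½·(z(H) + z(FA)) = -0.815
c < 0 → liberal criterion (biased toward responding “yes”).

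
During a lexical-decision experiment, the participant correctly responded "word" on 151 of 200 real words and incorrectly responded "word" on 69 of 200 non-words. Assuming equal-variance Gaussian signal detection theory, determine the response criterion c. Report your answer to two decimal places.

c = -0.15

H = 151/200 = 0.7550
FA = 69/200 = 0.3450
z(H) = 0.6903
z(FA) = -0.3989
c = −½·[z(H) + z(FA)] = −0.5 × (0.6903 + (-0.3989)) = -0.1457
c < 0: the participant has a liberal response bias.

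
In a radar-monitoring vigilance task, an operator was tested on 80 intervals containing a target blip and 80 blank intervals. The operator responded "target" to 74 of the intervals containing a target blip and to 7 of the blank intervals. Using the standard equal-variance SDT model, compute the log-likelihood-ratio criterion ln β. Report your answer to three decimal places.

ln β = -0.116

H = 74/80 = 0.9250
FA = 7/80 = 0.0875
z(H) = z(0.9250) = 1.4395
z(FA) = z(0.0875) = -1.3563
ln β = −½·[z(H)² − z(FA)²] = −0.5 × (2.0722 − 1.8395) = -0.11635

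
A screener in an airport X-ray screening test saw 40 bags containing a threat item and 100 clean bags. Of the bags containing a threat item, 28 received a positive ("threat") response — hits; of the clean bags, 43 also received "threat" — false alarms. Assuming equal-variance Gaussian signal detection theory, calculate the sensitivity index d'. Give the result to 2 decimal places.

H = 28/40 = 0.7000
FA = 43/100 = 0.4300
Φ⁻¹(0.7000) = 0.524, Φ⁻¹(0.4300) = -0.176
d' = z(H) − z(FA) = 0.524 − (-0.176) = 0.700

d' = 0.70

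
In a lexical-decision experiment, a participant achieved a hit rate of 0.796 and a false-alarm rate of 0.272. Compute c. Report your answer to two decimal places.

Φ⁻¹(0.796) = 0.827, Φ⁻¹(0.272) = -0.607
c = −½·[z(H) + z(FA)] = −0.5 × (0.827 + (-0.607)) = -0.110

c = -0.11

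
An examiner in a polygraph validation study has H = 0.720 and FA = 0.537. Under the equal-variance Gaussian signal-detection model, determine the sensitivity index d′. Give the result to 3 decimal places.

d′ = 0.490

z(H) = 0.5828
z(FA) = 0.0929
d' = z(H) − z(FA) = 0.5828 − 0.0929 = 0.4899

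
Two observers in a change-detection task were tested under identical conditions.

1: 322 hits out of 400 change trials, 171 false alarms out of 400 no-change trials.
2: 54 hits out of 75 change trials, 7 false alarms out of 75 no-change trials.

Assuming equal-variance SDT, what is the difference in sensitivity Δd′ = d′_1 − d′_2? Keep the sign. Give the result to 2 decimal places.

1: z(0.8050) = 0.860, z(0.4275) = -0.183, d' = 1.043
2: z(0.7200) = 0.583, z(0.0933) = -1.321, d' = 1.904
Δd' = d'_1 − d'_2 = 1.043 − 1.904 = -0.861
2 has the higher sensitivity.

Δd′ = -0.86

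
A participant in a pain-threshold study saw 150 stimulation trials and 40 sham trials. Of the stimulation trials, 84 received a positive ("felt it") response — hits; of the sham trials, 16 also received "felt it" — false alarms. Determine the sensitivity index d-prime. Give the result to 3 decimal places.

d-prime = 0.404

H = 84/150 = 0.5600
FA = 16/40 = 0.4000
z(0.5600) = 0.1510, z(0.4000) = -0.2533
d' = z(H) − z(FA) = 0.1510 − (-0.2533) = 0.4043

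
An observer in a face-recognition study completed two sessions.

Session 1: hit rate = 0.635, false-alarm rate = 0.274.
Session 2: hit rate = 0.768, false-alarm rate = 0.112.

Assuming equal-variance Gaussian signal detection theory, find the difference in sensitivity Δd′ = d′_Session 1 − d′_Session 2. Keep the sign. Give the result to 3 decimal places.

Δd′ = -1.002

Session 1: z(0.635) = 0.3451, z(0.274) = -0.6008, d' = 0.9459
Session 2: z(0.768) = 0.7323, z(0.112) = -1.2160, d' = 1.9483
Δd' = d'_Session 1 − d'_Session 2 = 0.9459 − 1.9483 = -1.0024
Session 2 has the higher sensitivity.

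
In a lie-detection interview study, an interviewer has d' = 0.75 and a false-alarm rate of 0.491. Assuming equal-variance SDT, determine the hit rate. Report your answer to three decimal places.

z(false-alarm rate) = z(0.491) = -0.0226
z(H) = z(FA) + d' = -0.0226 + 0.75 = 0.7274
hit rate = Φ(0.7274) = 0.7665

hit rate = 0.767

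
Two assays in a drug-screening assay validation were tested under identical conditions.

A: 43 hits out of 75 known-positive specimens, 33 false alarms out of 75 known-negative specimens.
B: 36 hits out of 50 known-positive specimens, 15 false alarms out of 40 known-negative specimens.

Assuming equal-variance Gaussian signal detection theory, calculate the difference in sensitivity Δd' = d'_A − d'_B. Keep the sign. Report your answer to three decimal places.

Δd' = -0.566

A: z(0.5733) = 0.1848, z(0.4400) = -0.1510, d' = 0.3358
B: z(0.7200) = 0.5828, z(0.3750) = -0.3186, d' = 0.9014
Δd' = d'_A − d'_B = 0.3358 − 0.9014 = -0.5656
B has the higher sensitivity.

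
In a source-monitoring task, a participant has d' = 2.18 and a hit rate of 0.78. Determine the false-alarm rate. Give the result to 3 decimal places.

z(hit rate) = z(0.78) = 0.7722
z(FA) = z(H) − d' = 0.7722 − 2.18 = -1.4078
false-alarm rate = Φ(-1.4078) = 0.0796

false-alarm rate = 0.080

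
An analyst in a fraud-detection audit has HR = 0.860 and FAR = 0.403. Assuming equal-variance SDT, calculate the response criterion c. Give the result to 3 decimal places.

c = -0.417

z(H) = 1.0803
z(FA) = -0.2456
c = −½·[z(H) + z(FA)] = −0.5 × (1.0803 + (-0.2456)) = -0.41735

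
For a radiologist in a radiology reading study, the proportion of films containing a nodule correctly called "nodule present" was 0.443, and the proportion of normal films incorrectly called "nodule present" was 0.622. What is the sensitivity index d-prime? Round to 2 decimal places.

Φ⁻¹(0.443) = -0.143, Φ⁻¹(0.622) = 0.311
d' = z(H) − z(FA) = -0.143 − 0.311 = -0.454

d-prime = -0.45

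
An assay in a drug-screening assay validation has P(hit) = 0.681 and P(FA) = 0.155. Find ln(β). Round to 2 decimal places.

ln β = 0.40

Φ⁻¹(H) = Φ⁻¹(0.681) = 0.470
Φ⁻¹(FA) = Φ⁻¹(0.155) = -1.015
ln β = −½·[z(H)² − z(FA)²] = −0.5 × (0.221 − 1.030) = 0.4045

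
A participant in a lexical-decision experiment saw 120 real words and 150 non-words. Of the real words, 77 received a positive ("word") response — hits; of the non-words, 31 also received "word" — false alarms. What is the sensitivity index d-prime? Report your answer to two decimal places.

d-prime = 1.18

H = 77/120 = 0.6417
FA = 31/150 = 0.2067
z(H) = z(0.6417) = 0.363
z(FA) = z(0.2067) = -0.818
d' = z(H) − z(FA) = 0.363 − (-0.818) = 1.181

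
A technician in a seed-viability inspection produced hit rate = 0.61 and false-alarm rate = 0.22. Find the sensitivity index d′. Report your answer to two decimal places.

d′ = 1.05

z(0.61) = 0.2793, z(0.22) = -0.7722
d' = z(H) − z(FA) = 0.2793 − (-0.7722) = 1.0515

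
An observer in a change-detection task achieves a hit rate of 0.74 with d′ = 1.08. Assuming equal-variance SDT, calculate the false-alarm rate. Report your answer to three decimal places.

false-alarm rate = 0.331

z(hit rate) = z(0.74) = 0.6433
z(FA) = z(H) − d' = 0.6433 − 1.08 = -0.4367
false-alarm rate = Φ(-0.4367) = 0.3312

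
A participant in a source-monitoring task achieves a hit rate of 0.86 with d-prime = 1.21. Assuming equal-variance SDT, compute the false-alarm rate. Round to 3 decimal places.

z(hit rate) = z(0.86) = 1.0803
z(FA) = z(H) − d' = 1.0803 − 1.21 = -0.1297
false-alarm rate = Φ(-0.1297) = 0.4484

false-alarm rate = 0.448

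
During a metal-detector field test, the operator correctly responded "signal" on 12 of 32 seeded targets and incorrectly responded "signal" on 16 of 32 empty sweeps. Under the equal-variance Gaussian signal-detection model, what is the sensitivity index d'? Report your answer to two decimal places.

d' = -0.32

H = 12/32 = 0.3750
FA = 16/32 = 0.5000
Φ⁻¹(H) = Φ⁻¹(0.3750) = -0.319
Φ⁻¹(FA) = Φ⁻¹(0.5000) = 0.000
d' = z(H) − z(FA) = -0.319 − 0.000 = -0.319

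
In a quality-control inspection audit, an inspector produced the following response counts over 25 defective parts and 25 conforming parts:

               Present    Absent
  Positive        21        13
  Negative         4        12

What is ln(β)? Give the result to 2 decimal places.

ln β = -0.49

H = 21/25 = 0.8400
FA = 13/25 = 0.5200
z(H) = z(0.8400) = 0.994
z(FA) = z(0.5200) = 0.050
ln β = −½·[z(H)² − z(FA)²] = −0.5 × (0.988 − 0.003) = -0.4925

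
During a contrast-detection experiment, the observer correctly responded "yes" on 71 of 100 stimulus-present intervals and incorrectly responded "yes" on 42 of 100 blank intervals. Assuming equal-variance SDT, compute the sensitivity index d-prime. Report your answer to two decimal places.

d-prime = 0.76

H = 71/100 = 0.7100
FA = 42/100 = 0.4200
Φ⁻¹(H) = 0.553
Φ⁻¹(FA) = -0.202
d' = z(H) − z(FA) = 0.553 − (-0.202) = 0.755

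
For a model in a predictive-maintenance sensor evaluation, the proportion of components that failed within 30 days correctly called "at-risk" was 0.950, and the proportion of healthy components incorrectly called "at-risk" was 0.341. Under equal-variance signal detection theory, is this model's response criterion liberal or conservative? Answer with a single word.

z(H) = 1.645, z(FA) = -0.410
c = −½·(z(H) + z(FA)) = -0.6175
c < 0 → liberal criterion (biased toward responding “yes”).

liberal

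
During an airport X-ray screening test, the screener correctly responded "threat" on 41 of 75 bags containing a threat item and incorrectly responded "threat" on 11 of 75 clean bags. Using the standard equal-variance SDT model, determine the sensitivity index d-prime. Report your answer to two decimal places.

d-prime = 1.17

H = 41/75 = 0.5467
FA = 11/75 = 0.1467
z(H) = z(0.5467) = 0.1173
z(FA) = z(0.1467) = -1.0507
d' = z(H) − z(FA) = 0.1173 − (-1.0507) = 1.1680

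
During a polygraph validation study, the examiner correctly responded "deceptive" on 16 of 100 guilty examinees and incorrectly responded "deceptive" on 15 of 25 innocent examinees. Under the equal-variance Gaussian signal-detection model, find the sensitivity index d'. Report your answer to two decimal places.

H = 16/100 = 0.1600
FA = 15/25 = 0.6000
z(0.1600) = -0.9945, z(0.6000) = 0.2533
d' = z(H) − z(FA) = -0.9945 − 0.2533 = -1.2478

d' = -1.25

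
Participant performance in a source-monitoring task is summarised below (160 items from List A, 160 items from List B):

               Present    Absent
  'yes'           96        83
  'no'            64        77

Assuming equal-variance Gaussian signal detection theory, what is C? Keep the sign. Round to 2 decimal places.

C = -0.15

H = 96/160 = 0.6000
FA = 83/160 = 0.5188
z(H) = 0.2533
z(FA) = 0.0471
c = −½·[z(H) + z(FA)] = −0.5 × (0.2533 + 0.0471) = -0.1502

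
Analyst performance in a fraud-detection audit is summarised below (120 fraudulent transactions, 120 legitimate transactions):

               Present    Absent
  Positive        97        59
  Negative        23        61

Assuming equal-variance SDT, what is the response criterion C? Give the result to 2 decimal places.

H = 97/120 = 0.8083
FA = 59/120 = 0.4917
Φ⁻¹(H) = Φ⁻¹(0.8083) = 0.872
Φ⁻¹(FA) = Φ⁻¹(0.4917) = -0.021
c = −½·[z(H) + z(FA)] = −0.5 × (0.872 + (-0.021)) = -0.4255
c < 0: the analyst has a liberal response bias.

C = -0.43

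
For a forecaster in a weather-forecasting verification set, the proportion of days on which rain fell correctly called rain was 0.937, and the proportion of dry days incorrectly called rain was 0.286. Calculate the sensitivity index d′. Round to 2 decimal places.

z(H) = z(0.937) = 1.5301
z(FA) = z(0.286) = -0.5651
d' = z(H) − z(FA) = 1.5301 − (-0.5651) = 2.0952

d′ = 2.10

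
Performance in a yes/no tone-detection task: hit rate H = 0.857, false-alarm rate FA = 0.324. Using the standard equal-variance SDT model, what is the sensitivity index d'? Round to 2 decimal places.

d' = 1.52

z(H) = 1.067
z(FA) = -0.457
d' = z(H) − z(FA) = 1.067 − (-0.457) = 1.524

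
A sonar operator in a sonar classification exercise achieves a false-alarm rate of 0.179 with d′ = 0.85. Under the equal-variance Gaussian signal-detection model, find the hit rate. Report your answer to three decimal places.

hit rate = 0.472

z(false-alarm rate) = z(0.179) = -0.9192
z(H) = z(FA) + d' = -0.9192 + 0.85 = -0.0692
hit rate = Φ(-0.0692) = 0.4724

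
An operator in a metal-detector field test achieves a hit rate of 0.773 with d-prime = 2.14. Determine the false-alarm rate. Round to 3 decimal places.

false-alarm rate = 0.082

z(hit rate) = z(0.773) = 0.7488
z(FA) = z(H) − d' = 0.7488 − 2.14 = -1.3912
false-alarm rate = Φ(-1.3912) = 0.0821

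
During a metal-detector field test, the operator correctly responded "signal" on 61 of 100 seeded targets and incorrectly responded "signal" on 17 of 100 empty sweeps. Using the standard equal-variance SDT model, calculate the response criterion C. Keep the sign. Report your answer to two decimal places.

H = 61/100 = 0.6100
FA = 17/100 = 0.1700
Φ⁻¹(0.6100) = 0.2793, Φ⁻¹(0.1700) = -0.9542
c = −½·[z(H) + z(FA)] = −0.5 × (0.2793 + (-0.9542)) = 0.33745

C = 0.34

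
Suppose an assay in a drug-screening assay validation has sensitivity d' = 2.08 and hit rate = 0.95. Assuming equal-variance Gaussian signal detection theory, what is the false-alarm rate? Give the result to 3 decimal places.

z(hit rate) = z(0.95) = 1.6449
z(FA) = z(H) − d' = 1.6449 − 2.08 = -0.4351
false-alarm rate = Φ(-0.4351) = 0.3317

false-alarm rate = 0.332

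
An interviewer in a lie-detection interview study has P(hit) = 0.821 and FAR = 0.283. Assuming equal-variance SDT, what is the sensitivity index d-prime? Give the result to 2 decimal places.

z(0.821) = 0.9192, z(0.283) = -0.5740
d' = z(H) − z(FA) = 0.9192 − (-0.5740) = 1.4932

d-prime = 1.49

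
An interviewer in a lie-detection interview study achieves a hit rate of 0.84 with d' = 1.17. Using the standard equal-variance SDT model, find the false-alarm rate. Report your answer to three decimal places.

z(hit rate) = z(0.84) = 0.9945
z(FA) = z(H) − d' = 0.9945 − 1.17 = -0.1755
false-alarm rate = Φ(-0.1755) = 0.4303

false-alarm rate = 0.430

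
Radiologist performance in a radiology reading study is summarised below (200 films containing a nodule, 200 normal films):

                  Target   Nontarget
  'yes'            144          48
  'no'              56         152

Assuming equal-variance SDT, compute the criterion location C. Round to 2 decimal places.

H = 144/200 = 0.7200
FA = 48/200 = 0.2400
z(0.7200) = 0.5828, z(0.2400) = -0.7063
c = −½·[z(H) + z(FA)] = −0.5 × (0.5828 + (-0.7063)) = 0.06175
c > 0: the radiologist has a conservative response bias.

C = 0.06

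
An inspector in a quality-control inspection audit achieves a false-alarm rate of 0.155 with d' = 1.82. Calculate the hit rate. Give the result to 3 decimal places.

hit rate = 0.790

z(false-alarm rate) = z(0.155) = -1.0152
z(H) = z(FA) + d' = -1.0152 + 1.82 = 0.8048
hit rate = Φ(0.8048) = 0.7895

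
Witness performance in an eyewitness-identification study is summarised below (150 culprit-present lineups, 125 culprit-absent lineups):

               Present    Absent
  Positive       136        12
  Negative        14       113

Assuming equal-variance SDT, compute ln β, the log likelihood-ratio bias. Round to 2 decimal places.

H = 136/150 = 0.9067
FA = 12/125 = 0.0960
z(H) = z(0.9067) = 1.321
z(FA) = z(0.0960) = -1.305
ln β = −½·[z(H)² − z(FA)²] = −0.5 × (1.745 − 1.703) = -0.021

ln β = -0.02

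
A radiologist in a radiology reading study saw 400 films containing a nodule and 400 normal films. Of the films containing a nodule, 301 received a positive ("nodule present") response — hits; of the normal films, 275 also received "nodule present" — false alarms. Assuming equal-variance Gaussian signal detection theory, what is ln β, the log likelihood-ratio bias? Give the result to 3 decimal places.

H = 301/400 = 0.7525
FA = 275/400 = 0.6875
z(H) = z(0.7525) = 0.6824
z(FA) = z(0.6875) = 0.4888
ln β = −½·[z(H)² − z(FA)²] = −0.5 × (0.4657 − 0.2389) = -0.1134

ln β = -0.113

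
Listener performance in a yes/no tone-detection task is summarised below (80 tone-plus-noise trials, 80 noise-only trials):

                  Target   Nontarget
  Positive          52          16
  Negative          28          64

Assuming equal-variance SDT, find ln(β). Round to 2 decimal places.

H = 52/80 = 0.6500
FA = 16/80 = 0.2000
z(H) = z(0.6500) = 0.385
z(FA) = z(0.2000) = -0.842
ln β = −½·[z(H)² − z(FA)²] = −0.5 × (0.148 − 0.709) = 0.2805

ln β = 0.28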